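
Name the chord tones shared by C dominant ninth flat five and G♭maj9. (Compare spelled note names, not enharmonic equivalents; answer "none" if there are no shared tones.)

C dominant ninth flat five: C E Gb Bb D
G♭maj9: Gb Bb Db F Ab
Common to both → Gb, Bb.

Gb  Bb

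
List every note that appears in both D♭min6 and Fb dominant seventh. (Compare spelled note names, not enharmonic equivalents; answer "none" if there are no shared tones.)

Fb, Ab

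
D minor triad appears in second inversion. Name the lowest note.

A

D minor triad = D–F–A. Second inversion → fifth in the bass = A.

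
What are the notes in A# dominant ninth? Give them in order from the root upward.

A# – C## – E# – G# – B#

Root A#, quality dominant ninth:
A# — root
C## — major 3rd
E# — perfect 5th
G# — minor 7th
B# — major 9th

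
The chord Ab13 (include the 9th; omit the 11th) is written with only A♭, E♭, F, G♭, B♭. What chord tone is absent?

C

The full Ab13 chord is A♭, C, E♭, G♭, B♭, F.
Comparing with the voicing, the major 3rd (3rd) — C — is absent.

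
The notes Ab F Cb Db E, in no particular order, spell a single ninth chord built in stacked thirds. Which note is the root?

Arranged so that each adjacent pair is a third by letter name: Db – F – Ab – Cb – E.
The bottom of that stack, Db, is the root (this is Db dominant seventh sharp nine).

Db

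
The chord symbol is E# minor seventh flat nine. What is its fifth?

Root of E# minor seventh flat nine = E#. The 5th is a perfect 5th: E# up a perfect 5th → B#.

B#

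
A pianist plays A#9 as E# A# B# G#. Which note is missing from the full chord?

C##

A#9 = A#, C##, E#, G#, B#. The voicing lacks the 3rd (major 3rd), C##.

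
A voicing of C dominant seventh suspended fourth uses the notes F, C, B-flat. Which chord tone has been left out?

C dominant seventh suspended fourth = C, F, G, B-flat. The voicing lacks the 5th (perfect 5th), G.

G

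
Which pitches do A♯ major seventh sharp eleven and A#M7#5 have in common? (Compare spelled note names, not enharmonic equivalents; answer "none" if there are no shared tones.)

A# – C## – G##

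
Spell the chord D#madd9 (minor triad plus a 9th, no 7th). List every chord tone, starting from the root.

D#madd9: minor added-ninth on D♯.
D♯ — root
F♯ — minor 3rd
A♯ — perfect 5th
E♯ — major 9th

D♯ – F♯ – A♯ – E♯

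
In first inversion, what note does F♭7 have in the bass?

F♭7 = Fb–Ab–Cb–Ebb. First inversion → third in the bass = Ab.

Ab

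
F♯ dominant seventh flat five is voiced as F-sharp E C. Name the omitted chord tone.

A-sharp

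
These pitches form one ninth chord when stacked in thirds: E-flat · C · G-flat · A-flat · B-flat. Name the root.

A-flat

Stacking in thirds gives A-flat – C – E-flat – G-flat – B-flat, so A-flat is the root — A-flat dominant ninth.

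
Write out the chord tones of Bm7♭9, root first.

Bm7♭9 is a minor seventh flat nine built on B.
- root: B
- minor 3rd: D
- perfect 5th: F♯
- minor 7th: A
- minor 9th: C

B – D – F♯ – A – C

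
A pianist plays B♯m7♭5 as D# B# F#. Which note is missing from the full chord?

A#

The full B♯m7♭5 chord is B#, D#, F#, A#.
Comparing with the voicing, the minor 7th (7th) — A# — is absent.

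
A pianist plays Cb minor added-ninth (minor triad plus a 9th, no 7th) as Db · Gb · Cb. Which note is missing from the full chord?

Ebb

The full Cb minor added-ninth chord is Cb, Ebb, Gb, Db.
Comparing with the voicing, the minor 3rd (3rd) — Ebb — is absent.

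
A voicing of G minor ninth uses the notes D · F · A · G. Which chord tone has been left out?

B-flat

G minor ninth = G, B-flat, D, F, A. The voicing lacks the 3rd (minor 3rd), B-flat.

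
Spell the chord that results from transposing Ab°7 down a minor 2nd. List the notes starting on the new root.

A minor 2nd down from Ab is G, so the new chord is G diminished seventh.
- root: G
- minor 3rd: Bb
- diminished 5th: Db
- diminished 7th: Fb

G, Bb, Db, Fb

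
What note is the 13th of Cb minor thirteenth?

Cb minor thirteenth is built on C-flat; its 13th is a major 13th above the root.
A sixth above C uses the letter A, and the major 13th above C-flat is A-flat.

A-flat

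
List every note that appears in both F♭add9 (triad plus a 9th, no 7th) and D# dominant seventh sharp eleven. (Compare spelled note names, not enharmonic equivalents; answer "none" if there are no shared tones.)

none

F♭add9: F♭ A♭ C♭ G♭
D# dominant seventh sharp eleven: D♯ F𝄪 A♯ C♯ G𝄪
Common to both → none.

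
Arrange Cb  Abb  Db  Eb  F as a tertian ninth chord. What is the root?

Stacking in thirds gives Db – F – Abb – Cb – Eb, so Db is the root — Db dominant ninth flat five.

Db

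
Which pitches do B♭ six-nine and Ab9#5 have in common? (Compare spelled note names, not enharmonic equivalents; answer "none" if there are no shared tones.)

B♭, C

B♭ six-nine: B♭ D F G C
Ab9#5: A♭ C E G♭ B♭
Common to both → B♭, C.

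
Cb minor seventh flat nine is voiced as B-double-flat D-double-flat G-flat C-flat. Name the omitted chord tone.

The full Cb minor seventh flat nine chord is C-flat, E-double-flat, G-flat, B-double-flat, D-double-flat.
Comparing with the voicing, the minor 3rd (3rd) — E-double-flat — is absent.

E-double-flat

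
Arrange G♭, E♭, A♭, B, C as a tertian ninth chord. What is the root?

A♭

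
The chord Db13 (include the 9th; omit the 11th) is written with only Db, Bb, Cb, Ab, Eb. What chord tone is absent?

Db13 = Db, F, Ab, Cb, Eb, Bb. The voicing lacks the 3rd (major 3rd), F.

F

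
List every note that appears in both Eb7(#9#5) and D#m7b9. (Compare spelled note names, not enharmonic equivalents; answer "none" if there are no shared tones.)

Eb7(#9#5) = Eb, G, B, Db, F#.
D#m7b9 = D#, F#, A#, C#, E.
Shared: F#.

F#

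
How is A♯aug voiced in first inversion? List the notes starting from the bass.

In root position, A♯aug is A♯–C𝄪–E𝄪.
First inversion puts the third (C𝄪) in the bass.

C𝄪  E𝄪  A♯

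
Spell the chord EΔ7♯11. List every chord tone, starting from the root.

EΔ7♯11: major seventh sharp eleven on E.
root → E
3rd (major 3rd) → G♯
5th (perfect 5th) → B
7th (major 7th) → D♯
11th (augmented 11th) → A♯

E – G♯ – B – D♯ – A♯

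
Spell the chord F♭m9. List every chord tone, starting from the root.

F♭m9: minor ninth on Fb.
Root: Fb
Minor 3rd (3rd): Abb
Perfect 5th (5th): Cb
Minor 7th (7th): Ebb
Major 9th (9th): Gb

Fb, Abb, Cb, Ebb, Gb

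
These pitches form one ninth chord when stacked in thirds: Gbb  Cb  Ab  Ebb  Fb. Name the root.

Fb

Stacking in thirds gives Fb – Ab – Cb – Ebb – Gbb, so Fb is the root — Fb dominant seventh flat nine.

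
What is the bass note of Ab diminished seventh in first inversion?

C-flat

Ab diminished seventh in root position is A-flat–C-flat–E-double-flat–G-double-flat.
First inversion places the third in the bass, which is C-flat.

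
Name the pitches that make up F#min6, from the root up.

F#, A, C#, D#

F#min6 is a minor sixth built on F#.
F# — root
A — minor 3rd
C# — perfect 5th
D# — major 6th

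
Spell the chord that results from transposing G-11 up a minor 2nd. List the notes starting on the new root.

Transposed root: G → Ab (minor 2nd up). So we spell Ab minor eleventh:
- root: Ab
- minor 3rd: Cb
- perfect 5th: Eb
- minor 7th: Gb
- major 9th: Bb
- perfect 11th: Db

Ab, Cb, Eb, Gb, Bb, Db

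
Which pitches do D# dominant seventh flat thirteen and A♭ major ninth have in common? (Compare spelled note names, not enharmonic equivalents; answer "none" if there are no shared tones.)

D# dominant seventh flat thirteen: D# F## A# C# B
A♭ major ninth: Ab C Eb G Bb
Common to both → none.

none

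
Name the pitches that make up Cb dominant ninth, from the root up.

C♭, E♭, G♭, B𝄫, D♭

Cb dominant ninth is a dominant ninth built on C♭.
C♭ — root
E♭ — major 3rd
G♭ — perfect 5th
B𝄫 — minor 7th
D♭ — major 9th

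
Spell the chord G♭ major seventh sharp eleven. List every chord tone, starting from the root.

G-flat  B-flat  D-flat  F  C

G♭ major seventh sharp eleven: major seventh sharp eleven on G-flat.
G-flat — root
B-flat — major 3rd
D-flat — perfect 5th
F — major 7th
C — augmented 11th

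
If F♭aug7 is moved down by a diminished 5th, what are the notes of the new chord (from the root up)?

Fb down a diminished 5th → Bb. New chord: Bb augmented seventh.
Root: Bb
Major 3rd (3rd): D
Augmented 5th (5th): F#
Minor 7th (7th): Ab

Bb – D – F# – Ab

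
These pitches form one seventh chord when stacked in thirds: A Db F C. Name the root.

Stacking in thirds gives Db – F – A – C, so Db is the root — Db augmented major seventh.

Db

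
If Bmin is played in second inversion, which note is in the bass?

Bmin in root position is B–D–F#.
Second inversion places the fifth in the bass, which is F#.

F#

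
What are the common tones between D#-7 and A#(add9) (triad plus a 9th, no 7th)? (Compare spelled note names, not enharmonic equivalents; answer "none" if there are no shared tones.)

D#-7 = D#, F#, A#, C#.
A#(add9) = A#, C##, E#, B#.
Shared: A#.

A#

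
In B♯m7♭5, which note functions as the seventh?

A#

B♯m7♭5 is built on B#; its 7th is a minor 7th above the root.
A seventh above B uses the letter A, and the minor 7th above B# is A#.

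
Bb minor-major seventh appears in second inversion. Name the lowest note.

F

Bb minor-major seventh in root position is B-flat–D-flat–F–A.
Second inversion places the fifth in the bass, which is F.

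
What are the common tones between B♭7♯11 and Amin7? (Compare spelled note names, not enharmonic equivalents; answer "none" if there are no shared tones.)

B♭7♯11: Bb D F Ab E
Amin7: A C E G
Common to both → E.

E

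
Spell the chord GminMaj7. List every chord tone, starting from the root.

Root G, quality minor-major seventh:
root → G
3rd (minor 3rd) → B♭
5th (perfect 5th) → D
7th (major 7th) → F♯

G, B♭, D, F♯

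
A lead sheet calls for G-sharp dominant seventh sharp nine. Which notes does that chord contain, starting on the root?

G#, B#, D#, F#, A##

G-sharp dominant seventh sharp nine: dominant seventh sharp nine on G#.
G# — root
B# — major 3rd
D# — perfect 5th
F# — minor 7th
A## — augmented 9th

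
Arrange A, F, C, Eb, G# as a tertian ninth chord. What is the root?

F

Arranged so that each adjacent pair is a third by letter name: F – A – C – Eb – G#.
The bottom of that stack, F, is the root (this is F dominant seventh sharp nine).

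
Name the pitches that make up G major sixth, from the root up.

G, B, D, E

G major sixth: major sixth on G.
G — root
B — major 3rd
D — perfect 5th
E — major 6th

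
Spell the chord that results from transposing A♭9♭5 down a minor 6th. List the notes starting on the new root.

Ab down a minor 6th → C. New chord: C dominant ninth flat five.
Root: C
Major 3rd (3rd): E
Diminished 5th (5th): Gb
Minor 7th (7th): Bb
Major 9th (9th): D

C E Gb Bb D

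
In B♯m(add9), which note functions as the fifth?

F##

Root of B♯m(add9) = B#. The 5th is a perfect 5th: B# up a perfect 5th → F##.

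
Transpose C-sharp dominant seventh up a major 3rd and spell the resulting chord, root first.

E♯ G𝄪 B♯ D♯

A major 3rd up from C♯ is E♯, so the new chord is E♯ dominant seventh.
- root: E♯
- major 3rd: G𝄪
- perfect 5th: B♯
- minor 7th: D♯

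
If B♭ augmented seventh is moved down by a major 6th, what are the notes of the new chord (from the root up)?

D-flat – F – A – C-flat

Transposed root: B-flat → D-flat (major 6th down). So we spell D-flat augmented seventh:
Root: D-flat
Major 3rd (3rd): F
Augmented 5th (5th): A
Minor 7th (7th): C-flat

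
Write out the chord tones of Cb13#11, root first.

Cb13#11 is a dominant thirteenth sharp eleven built on C♭.
Root: C♭
Major 3rd (3rd): E♭
Perfect 5th (5th): G♭
Minor 7th (7th): B𝄫
Major 9th (9th): D♭
Augmented 11th (11th): F
Major 13th (13th): A♭

C♭, E♭, G♭, B𝄫, D♭, F, A♭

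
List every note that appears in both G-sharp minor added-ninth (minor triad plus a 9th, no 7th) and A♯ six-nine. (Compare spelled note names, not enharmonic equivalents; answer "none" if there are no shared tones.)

G-sharp minor added-ninth: G-sharp B D-sharp A-sharp
A♯ six-nine: A-sharp C-double-sharp E-sharp F-double-sharp B-sharp
Common to both → A-sharp.

A-sharp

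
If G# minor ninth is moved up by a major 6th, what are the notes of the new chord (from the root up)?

E♯, G♯, B♯, D♯, F𝄪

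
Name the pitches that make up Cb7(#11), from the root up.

Cb – Eb – Gb – Bbb – F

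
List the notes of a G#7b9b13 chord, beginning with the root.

G#, B#, D#, F#, A, E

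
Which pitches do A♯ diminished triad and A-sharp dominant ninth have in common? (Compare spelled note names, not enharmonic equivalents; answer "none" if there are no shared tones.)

A♯ diminished triad: A-sharp C-sharp E
A-sharp dominant ninth: A-sharp C-double-sharp E-sharp G-sharp B-sharp
Common to both → A-sharp.

A-sharp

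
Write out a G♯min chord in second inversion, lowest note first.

G♯min = G#–B–D#; second inversion → fifth (D#) lowest.

D# – G# – B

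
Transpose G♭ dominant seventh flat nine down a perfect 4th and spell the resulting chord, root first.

A perfect 4th down from G♭ is D♭, so the new chord is D♭ dominant seventh flat nine.
- root: D♭
- major 3rd: F
- perfect 5th: A♭
- minor 7th: C♭
- minor 9th: E𝄫

D♭, F, A♭, C♭, E𝄫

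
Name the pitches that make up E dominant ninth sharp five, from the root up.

E  G-sharp  B-sharp  D  F-sharp

E dominant ninth sharp five is a dominant ninth sharp five built on E.
root → E
3rd (major 3rd) → G-sharp
5th (augmented 5th) → B-sharp
7th (minor 7th) → D
9th (major 9th) → F-sharp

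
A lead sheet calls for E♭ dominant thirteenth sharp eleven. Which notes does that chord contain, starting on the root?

E♭ G B♭ D♭ F A C

E♭ dominant thirteenth sharp eleven is a dominant thirteenth sharp eleven built on E♭.
- root: E♭
- major 3rd: G
- perfect 5th: B♭
- minor 7th: D♭
- major 9th: F
- augmented 11th: A
- major 13th: C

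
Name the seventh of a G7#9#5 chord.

F

Root of G7#9#5 = G. The 7th is a minor 7th: G up a minor 7th → F.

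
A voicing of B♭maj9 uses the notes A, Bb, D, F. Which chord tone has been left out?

The full B♭maj9 chord is Bb, D, F, A, C.
Comparing with the voicing, the major 9th (9th) — C — is absent.

C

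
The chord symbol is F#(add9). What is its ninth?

F#(add9) is built on F♯; its 9th is a major 9th above the root.
A second above F uses the letter G, and the major 9th above F♯ is G♯.

G♯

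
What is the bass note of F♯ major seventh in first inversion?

F♯ major seventh in root position is F#–A#–C#–E#.
First inversion places the third in the bass, which is A#.

A#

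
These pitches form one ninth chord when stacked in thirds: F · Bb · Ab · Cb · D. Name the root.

Bb

Stacking in thirds gives Bb – D – F – Ab – Cb, so Bb is the root — Bb dominant seventh flat nine.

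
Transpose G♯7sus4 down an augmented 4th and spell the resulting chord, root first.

D, G, A, C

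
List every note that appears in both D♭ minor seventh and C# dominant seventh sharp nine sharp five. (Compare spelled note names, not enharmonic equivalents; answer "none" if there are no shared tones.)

none

D♭ minor seventh = D-flat, F-flat, A-flat, C-flat.
C# dominant seventh sharp nine sharp five = C-sharp, E-sharp, G-double-sharp, B, D-double-sharp.
Shared: none.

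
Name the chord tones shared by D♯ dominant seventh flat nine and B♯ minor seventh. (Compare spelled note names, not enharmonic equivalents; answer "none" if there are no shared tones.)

D-sharp F-double-sharp A-sharp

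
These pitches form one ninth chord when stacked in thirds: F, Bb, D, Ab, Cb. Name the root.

Bb

Stacking in thirds gives Bb – D – F – Ab – Cb, so Bb is the root — Bb dominant seventh flat nine.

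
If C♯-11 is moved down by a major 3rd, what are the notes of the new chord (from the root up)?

Transposed root: C# → A (major 3rd down). So we spell A minor eleventh:
root → A
3rd (minor 3rd) → C
5th (perfect 5th) → E
7th (minor 7th) → G
9th (major 9th) → B
11th (perfect 11th) → D

A, C, E, G, B, D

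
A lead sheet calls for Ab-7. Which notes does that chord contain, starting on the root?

Ab Cb Eb Gb

Ab-7 is a minor seventh built on Ab.
- root: Ab
- minor 3rd: Cb
- perfect 5th: Eb
- minor 7th: Gb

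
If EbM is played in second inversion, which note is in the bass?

Bb

EbM = Eb–G–Bb. Second inversion → fifth in the bass = Bb.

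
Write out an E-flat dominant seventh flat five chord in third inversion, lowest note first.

D-flat, E-flat, G, B-double-flat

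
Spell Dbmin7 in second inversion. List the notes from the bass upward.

A♭ – C♭ – D♭ – F♭

Dbmin7 = D♭–F♭–A♭–C♭; second inversion → fifth (A♭) lowest.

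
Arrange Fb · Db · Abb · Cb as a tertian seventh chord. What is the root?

Db

Arranged so that each adjacent pair is a third by letter name: Db – Fb – Abb – Cb.
The bottom of that stack, Db, is the root (this is Db half-diminished seventh).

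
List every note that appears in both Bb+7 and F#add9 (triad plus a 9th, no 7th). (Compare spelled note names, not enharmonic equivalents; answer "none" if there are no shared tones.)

F♯

Bb+7: B♭ D F♯ A♭
F#add9: F♯ A♯ C♯ G♯
Common to both → F♯.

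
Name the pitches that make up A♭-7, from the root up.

Ab, Cb, Eb, Gb

Root Ab, quality minor seventh:
- root: Ab
- minor 3rd: Cb
- perfect 5th: Eb
- minor 7th: Gb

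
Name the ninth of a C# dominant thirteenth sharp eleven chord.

D-sharp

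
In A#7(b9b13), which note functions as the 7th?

G#

Root of A#7(b9b13) = A#. The 7th is a minor 7th: A# up a minor 7th → G#.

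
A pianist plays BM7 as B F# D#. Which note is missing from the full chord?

The full BM7 chord is B, D#, F#, A#.
Comparing with the voicing, the major 7th (7th) — A# — is absent.

A#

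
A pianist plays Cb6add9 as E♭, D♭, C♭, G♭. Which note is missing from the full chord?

A♭

The full Cb6add9 chord is C♭, E♭, G♭, A♭, D♭.
Comparing with the voicing, the major 6th (6th) — A♭ — is absent.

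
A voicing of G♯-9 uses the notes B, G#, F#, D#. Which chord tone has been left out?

The full G♯-9 chord is G#, B, D#, F#, A#.
Comparing with the voicing, the major 9th (9th) — A# — is absent.

A#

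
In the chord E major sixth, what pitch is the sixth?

C-sharp

Root of E major sixth = E. The 6th is a major 6th: E up a major 6th → C-sharp.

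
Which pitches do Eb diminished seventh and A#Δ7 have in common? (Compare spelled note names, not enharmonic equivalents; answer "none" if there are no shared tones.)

Eb diminished seventh = Eb, Gb, Bbb, Dbb.
A#Δ7 = A#, C##, E#, G##.
Shared: none.

none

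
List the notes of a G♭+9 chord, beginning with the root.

G♭ B♭ D F♭ A♭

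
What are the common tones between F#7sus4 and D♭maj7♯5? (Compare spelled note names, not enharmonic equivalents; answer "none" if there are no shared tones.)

none

F#7sus4: F# B C# E
D♭maj7♯5: Db F A C
Common to both → none.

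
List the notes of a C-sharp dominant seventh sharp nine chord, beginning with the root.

Root C-sharp, quality dominant seventh sharp nine:
root → C-sharp
3rd (major 3rd) → E-sharp
5th (perfect 5th) → G-sharp
7th (minor 7th) → B
9th (augmented 9th) → D-double-sharp

C-sharp – E-sharp – G-sharp – B – D-double-sharp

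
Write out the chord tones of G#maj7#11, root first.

G#, B#, D#, F##, C##

G#maj7#11: major seventh sharp eleven on G#.
Root: G#
Major 3rd (3rd): B#
Perfect 5th (5th): D#
Major 7th (7th): F##
Augmented 11th (11th): C##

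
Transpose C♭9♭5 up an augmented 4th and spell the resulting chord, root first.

F, A, Cb, Eb, G

Transposed root: Cb → F (augmented 4th up). So we spell F dominant ninth flat five:
F — root
A — major 3rd
Cb — diminished 5th
Eb — minor 7th
G — major 9th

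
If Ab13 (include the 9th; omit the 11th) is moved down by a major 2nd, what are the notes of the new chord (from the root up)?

A major 2nd down from Ab is Gb, so the new chord is Gb dominant thirteenth.
root → Gb
3rd (major 3rd) → Bb
5th (perfect 5th) → Db
7th (minor 7th) → Fb
9th (major 9th) → Ab
13th (major 13th) → Eb

Gb Bb Db Fb Ab Eb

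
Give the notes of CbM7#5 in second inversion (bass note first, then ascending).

CbM7#5 = Cb–Eb–G–Bb; second inversion → fifth (G) lowest.

G – Bb – Cb – Eb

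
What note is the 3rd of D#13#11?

Root of D#13#11 = D#. The 3rd is a major 3rd: D# up a major 3rd → F##.

F##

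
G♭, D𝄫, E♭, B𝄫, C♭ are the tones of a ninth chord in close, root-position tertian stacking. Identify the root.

Arranged so that each adjacent pair is a third by letter name: C♭ – E♭ – G♭ – B𝄫 – D𝄫.
The bottom of that stack, C♭, is the root (this is C♭ dominant seventh flat nine).

C♭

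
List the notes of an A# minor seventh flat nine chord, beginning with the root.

A#, C#, E#, G#, B

A# minor seventh flat nine is a minor seventh flat nine built on A#.
root → A#
3rd (minor 3rd) → C#
5th (perfect 5th) → E#
7th (minor 7th) → G#
9th (minor 9th) → B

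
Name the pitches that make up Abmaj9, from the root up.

Ab – C – Eb – G – Bb

Abmaj9: major ninth on Ab.
- root: Ab
- major 3rd: C
- perfect 5th: Eb
- major 7th: G
- major 9th: Bb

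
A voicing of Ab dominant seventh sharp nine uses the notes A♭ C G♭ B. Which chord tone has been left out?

E♭

The full Ab dominant seventh sharp nine chord is A♭, C, E♭, G♭, B.
Comparing with the voicing, the perfect 5th (5th) — E♭ — is absent.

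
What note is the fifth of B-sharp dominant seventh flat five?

F#

B-sharp dominant seventh flat five is built on B#; its 5th is a diminished 5th above the root.
A fifth above B uses the letter F, and the diminished 5th above B# is F#.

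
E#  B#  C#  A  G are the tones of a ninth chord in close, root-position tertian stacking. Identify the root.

A

Stacking in thirds gives A – C# – E# – G – B#, so A is the root — A dominant seventh sharp nine sharp five.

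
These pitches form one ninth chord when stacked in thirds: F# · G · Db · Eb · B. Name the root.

Stacking in thirds gives Eb – G – B – Db – F#, so Eb is the root — Eb dominant seventh sharp nine sharp five.

Eb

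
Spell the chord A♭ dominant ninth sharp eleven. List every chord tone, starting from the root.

Root Ab, quality dominant ninth sharp eleven:
root → Ab
3rd (major 3rd) → C
5th (perfect 5th) → Eb
7th (minor 7th) → Gb
9th (major 9th) → Bb
11th (augmented 11th) → D

Ab – C – Eb – Gb – Bb – D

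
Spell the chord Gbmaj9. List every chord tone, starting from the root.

Gbmaj9 is a major ninth built on Gb.
Root: Gb
Major 3rd (3rd): Bb
Perfect 5th (5th): Db
Major 7th (7th): F
Major 9th (9th): Ab

Gb, Bb, Db, F, Ab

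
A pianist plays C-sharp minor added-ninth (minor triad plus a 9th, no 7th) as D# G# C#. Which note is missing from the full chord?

E

The full C-sharp minor added-ninth chord is C#, E, G#, D#.
Comparing with the voicing, the minor 3rd (3rd) — E — is absent.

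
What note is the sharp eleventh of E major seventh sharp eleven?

Root of E major seventh sharp eleven = E. The 11th is an augmented 11th: E up an augmented 11th → A-sharp.

A-sharp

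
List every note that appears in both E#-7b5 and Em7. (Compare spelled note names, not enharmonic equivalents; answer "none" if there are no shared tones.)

E#-7b5: E# G# B D#
Em7: E G B D
Common to both → B.

B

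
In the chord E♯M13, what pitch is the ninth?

F##

E♯M13 is built on E#; its 9th is a major 9th above the root.
A second above E uses the letter F, and the major 9th above E# is F##.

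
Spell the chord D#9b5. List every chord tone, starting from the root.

D# F## A C# E#

D#9b5 is a dominant ninth flat five built on D#.
D# — root
F## — major 3rd
A — diminished 5th
C# — minor 7th
E# — major 9th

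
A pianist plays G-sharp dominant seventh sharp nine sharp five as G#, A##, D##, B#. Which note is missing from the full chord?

F#

The full G-sharp dominant seventh sharp nine sharp five chord is G#, B#, D##, F#, A##.
Comparing with the voicing, the minor 7th (7th) — F# — is absent.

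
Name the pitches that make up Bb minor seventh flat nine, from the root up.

Bb – Db – F – Ab – Cb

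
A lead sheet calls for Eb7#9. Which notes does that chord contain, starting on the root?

Eb G Bb Db F#

Eb7#9 is a dominant seventh sharp nine built on Eb.
root → Eb
3rd (major 3rd) → G
5th (perfect 5th) → Bb
7th (minor 7th) → Db
9th (augmented 9th) → F#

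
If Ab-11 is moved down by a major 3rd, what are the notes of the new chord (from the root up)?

Fb – Abb – Cb – Ebb – Gb – Bbb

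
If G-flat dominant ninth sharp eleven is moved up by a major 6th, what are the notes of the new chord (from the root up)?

Transposed root: G-flat → E-flat (major 6th up). So we spell E-flat dominant ninth sharp eleven:
E-flat — root
G — major 3rd
B-flat — perfect 5th
D-flat — minor 7th
F — major 9th
A — augmented 11th

E-flat G B-flat D-flat F A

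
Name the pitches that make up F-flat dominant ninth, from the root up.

Fb  Ab  Cb  Ebb  Gb

F-flat dominant ninth: dominant ninth on Fb.
root → Fb
3rd (major 3rd) → Ab
5th (perfect 5th) → Cb
7th (minor 7th) → Ebb
9th (major 9th) → Gb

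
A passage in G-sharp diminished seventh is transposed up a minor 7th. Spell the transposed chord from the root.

F# – A – C – Eb

A minor 7th up from G# is F#, so the new chord is F# diminished seventh.
Root: F#
Minor 3rd (3rd): A
Diminished 5th (5th): C
Diminished 7th (7th): Eb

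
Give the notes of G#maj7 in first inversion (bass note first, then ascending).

B#, D#, F##, G#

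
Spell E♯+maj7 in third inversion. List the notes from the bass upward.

In root position, E♯+maj7 is E#–G##–B##–D##.
Third inversion puts the seventh (D##) in the bass.

D##  E#  G##  B##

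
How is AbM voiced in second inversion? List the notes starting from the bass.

Eb, Ab, C

In root position, AbM is Ab–C–Eb.
Second inversion puts the fifth (Eb) in the bass.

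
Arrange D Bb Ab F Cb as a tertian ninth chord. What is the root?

Arranged so that each adjacent pair is a third by letter name: Bb – D – F – Ab – Cb.
The bottom of that stack, Bb, is the root (this is Bb dominant seventh flat nine).

Bb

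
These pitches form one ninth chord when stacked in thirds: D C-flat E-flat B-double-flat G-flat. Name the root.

C-flat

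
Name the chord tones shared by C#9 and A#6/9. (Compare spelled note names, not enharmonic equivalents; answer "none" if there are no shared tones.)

E#

C#9 = C#, E#, G#, B, D#.
A#6/9 = A#, C##, E#, F##, B#.
Shared: E#.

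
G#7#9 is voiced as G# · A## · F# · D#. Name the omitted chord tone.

B#

The full G#7#9 chord is G#, B#, D#, F#, A##.
Comparing with the voicing, the major 3rd (3rd) — B# — is absent.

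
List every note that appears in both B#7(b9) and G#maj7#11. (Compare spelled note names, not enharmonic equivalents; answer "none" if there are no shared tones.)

B#  F##

B#7(b9): B# D## F## A# C#
G#maj7#11: G# B# D# F## C##
Common to both → B#, F##.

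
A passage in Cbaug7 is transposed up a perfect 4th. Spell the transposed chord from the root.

Transposed root: Cb → Fb (perfect 4th up). So we spell Fb augmented seventh:
Root: Fb
Major 3rd (3rd): Ab
Augmented 5th (5th): C
Minor 7th (7th): Ebb

Fb, Ab, C, Ebb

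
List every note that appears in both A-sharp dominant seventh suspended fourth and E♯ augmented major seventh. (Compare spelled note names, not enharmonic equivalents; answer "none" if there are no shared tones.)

A-sharp dominant seventh suspended fourth: A-sharp D-sharp E-sharp G-sharp
E♯ augmented major seventh: E-sharp G-double-sharp B-double-sharp D-double-sharp
Common to both → E-sharp.

E-sharp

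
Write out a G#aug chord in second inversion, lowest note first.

D##, G#, B#

G#aug = G#–B#–D##; second inversion → fifth (D##) lowest.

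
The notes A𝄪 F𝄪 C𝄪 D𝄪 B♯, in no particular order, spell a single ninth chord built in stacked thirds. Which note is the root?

B♯

Stacking in thirds gives B♯ – D𝄪 – F𝄪 – A𝄪 – C𝄪, so B♯ is the root — B♯ major ninth.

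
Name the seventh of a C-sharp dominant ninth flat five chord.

Root of C-sharp dominant ninth flat five = C-sharp. The 7th is a minor 7th: C-sharp up a minor 7th → B.

B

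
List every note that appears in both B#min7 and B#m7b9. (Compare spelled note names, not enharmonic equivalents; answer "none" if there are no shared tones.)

B#, D#, F##, A#

B#min7: B# D# F## A#
B#m7b9: B# D# F## A# C#
Common to both → B#, D#, F##, A#.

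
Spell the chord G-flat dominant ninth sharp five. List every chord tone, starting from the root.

G-flat dominant ninth sharp five is a dominant ninth sharp five built on G-flat.
G-flat — root
B-flat — major 3rd
D — augmented 5th
F-flat — minor 7th
A-flat — major 9th

G-flat, B-flat, D, F-flat, A-flat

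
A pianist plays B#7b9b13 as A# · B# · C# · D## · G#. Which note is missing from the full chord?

F##

The full B#7b9b13 chord is B#, D##, F##, A#, C#, G#.
Comparing with the voicing, the perfect 5th (5th) — F## — is absent.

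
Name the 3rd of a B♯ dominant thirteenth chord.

B♯ dominant thirteenth is built on B-sharp; its 3rd is a major 3rd above the root.
A third above B uses the letter D, and the major 3rd above B-sharp is D-double-sharp.

D-double-sharp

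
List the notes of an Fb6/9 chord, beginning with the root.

Fb – Ab – Cb – Db – Gb

Root Fb, quality six-nine:
Root: Fb
Major 3rd (3rd): Ab
Perfect 5th (5th): Cb
Major 6th (6th): Db
Major 9th (9th): Gb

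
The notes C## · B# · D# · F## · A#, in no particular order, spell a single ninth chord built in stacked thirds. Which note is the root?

B#

Arranged so that each adjacent pair is a third by letter name: B# – D# – F## – A# – C##.
The bottom of that stack, B#, is the root (this is B# minor ninth).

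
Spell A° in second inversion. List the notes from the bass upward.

Eb  A  C

A° = A–C–Eb; second inversion → fifth (Eb) lowest.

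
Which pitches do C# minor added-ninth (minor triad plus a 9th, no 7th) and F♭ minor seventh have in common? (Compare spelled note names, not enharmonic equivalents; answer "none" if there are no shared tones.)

none

C# minor added-ninth: C-sharp E G-sharp D-sharp
F♭ minor seventh: F-flat A-double-flat C-flat E-double-flat
Common to both → none.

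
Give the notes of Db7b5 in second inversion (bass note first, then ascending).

A𝄫, C♭, D♭, F

In root position, Db7b5 is D♭–F–A𝄫–C♭.
Second inversion puts the fifth (A𝄫) in the bass.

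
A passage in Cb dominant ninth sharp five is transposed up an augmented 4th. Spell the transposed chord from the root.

F – A – C-sharp – E-flat – G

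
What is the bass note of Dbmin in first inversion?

Dbmin in root position is Db–Fb–Ab.
First inversion places the third in the bass, which is Fb.

Fb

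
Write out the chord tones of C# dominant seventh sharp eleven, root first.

C# dominant seventh sharp eleven is a dominant seventh sharp eleven built on C-sharp.
- root: C-sharp
- major 3rd: E-sharp
- perfect 5th: G-sharp
- minor 7th: B
- augmented 11th: F-double-sharp

C-sharp  E-sharp  G-sharp  B  F-double-sharp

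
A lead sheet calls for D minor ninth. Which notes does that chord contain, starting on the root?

D minor ninth is a minor ninth built on D.
- root: D
- minor 3rd: F
- perfect 5th: A
- minor 7th: C
- major 9th: E

D – F – A – C – E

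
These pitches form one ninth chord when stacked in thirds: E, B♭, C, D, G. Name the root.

C

Arranged so that each adjacent pair is a third by letter name: C – E – G – B♭ – D.
The bottom of that stack, C, is the root (this is C dominant ninth).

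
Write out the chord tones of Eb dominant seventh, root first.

Eb – G – Bb – Db

Eb dominant seventh is a dominant seventh built on Eb.
- root: Eb
- major 3rd: G
- perfect 5th: Bb
- minor 7th: Db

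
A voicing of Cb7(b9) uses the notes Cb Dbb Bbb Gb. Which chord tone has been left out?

Eb

The full Cb7(b9) chord is Cb, Eb, Gb, Bbb, Dbb.
Comparing with the voicing, the major 3rd (3rd) — Eb — is absent.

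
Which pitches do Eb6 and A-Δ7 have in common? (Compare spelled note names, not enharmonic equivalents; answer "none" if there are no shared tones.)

Eb6 = Eb, G, Bb, C.
A-Δ7 = A, C, E, G#.
Shared: C.

C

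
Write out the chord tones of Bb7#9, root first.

B♭ – D – F – A♭ – C♯

Root B♭, quality dominant seventh sharp nine:
root → B♭
3rd (major 3rd) → D
5th (perfect 5th) → F
7th (minor 7th) → A♭
9th (augmented 9th) → C♯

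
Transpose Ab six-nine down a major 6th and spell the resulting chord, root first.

A major 6th down from A-flat is C-flat, so the new chord is C-flat six-nine.
Root: C-flat
Major 3rd (3rd): E-flat
Perfect 5th (5th): G-flat
Major 6th (6th): A-flat
Major 9th (9th): D-flat

C-flat, E-flat, G-flat, A-flat, D-flat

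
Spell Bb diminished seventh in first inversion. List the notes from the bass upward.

Db, Fb, Abb, Bb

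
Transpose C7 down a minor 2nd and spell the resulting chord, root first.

Transposed root: C → B (minor 2nd down). So we spell B dominant seventh:
B — root
D# — major 3rd
F# — perfect 5th
A — minor 7th

B, D#, F#, A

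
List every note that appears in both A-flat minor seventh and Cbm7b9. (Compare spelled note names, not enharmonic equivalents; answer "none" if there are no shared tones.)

A-flat minor seventh = Ab, Cb, Eb, Gb.
Cbm7b9 = Cb, Ebb, Gb, Bbb, Dbb.
Shared: Cb, Gb.

Cb – Gb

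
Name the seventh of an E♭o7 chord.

E♭o7 is built on Eb; its 7th is a diminished 7th above the root.
A seventh above E uses the letter D, and the diminished 7th above Eb is Dbb.

Dbb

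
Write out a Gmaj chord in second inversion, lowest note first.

D – G – B

Gmaj = G–B–D; second inversion → fifth (D) lowest.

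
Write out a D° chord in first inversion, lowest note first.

D° = D–F–Ab; first inversion → third (F) lowest.

F – Ab – D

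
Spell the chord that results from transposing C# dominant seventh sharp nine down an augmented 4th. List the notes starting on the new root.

G B D F A♯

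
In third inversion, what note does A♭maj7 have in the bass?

G

A♭maj7 = Ab–C–Eb–G. Third inversion → seventh in the bass = G.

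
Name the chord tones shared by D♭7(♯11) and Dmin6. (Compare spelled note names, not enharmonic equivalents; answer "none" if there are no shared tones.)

F

D♭7(♯11) = Db, F, Ab, Cb, G.
Dmin6 = D, F, A, B.
Shared: F.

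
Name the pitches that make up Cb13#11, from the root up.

Cb Eb Gb Bbb Db F Ab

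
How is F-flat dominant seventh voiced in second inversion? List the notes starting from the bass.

Cb – Ebb – Fb – Ab

F-flat dominant seventh = Fb–Ab–Cb–Ebb; second inversion → fifth (Cb) lowest.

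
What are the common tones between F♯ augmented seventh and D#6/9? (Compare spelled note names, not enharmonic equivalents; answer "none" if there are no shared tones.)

A#

F♯ augmented seventh = F#, A#, C##, E.
D#6/9 = D#, F##, A#, B#, E#.
Shared: A#.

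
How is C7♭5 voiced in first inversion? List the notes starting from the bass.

C7♭5 = C–E–G♭–B♭; first inversion → third (E) lowest.

E G♭ B♭ C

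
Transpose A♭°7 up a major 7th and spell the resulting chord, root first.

G, Bb, Db, Fb

Transposed root: Ab → G (major 7th up). So we spell G diminished seventh:
- root: G
- minor 3rd: Bb
- diminished 5th: Db
- diminished 7th: Fb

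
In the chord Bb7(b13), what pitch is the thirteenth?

Gb

Root of Bb7(b13) = Bb. The 13th is a minor 13th: Bb up a minor 13th → Gb.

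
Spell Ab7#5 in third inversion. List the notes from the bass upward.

Ab7#5 = Ab–C–E–Gb; third inversion → seventh (Gb) lowest.

Gb, Ab, C, E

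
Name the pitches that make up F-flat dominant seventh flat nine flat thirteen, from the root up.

F-flat – A-flat – C-flat – E-double-flat – G-double-flat – D-double-flat

F-flat dominant seventh flat nine flat thirteen: dominant seventh flat nine flat thirteen on F-flat.
F-flat — root
A-flat — major 3rd
C-flat — perfect 5th
E-double-flat — minor 7th
G-double-flat — minor 9th
D-double-flat — minor 13th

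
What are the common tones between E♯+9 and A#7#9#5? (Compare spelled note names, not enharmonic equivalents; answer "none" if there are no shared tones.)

B##

E♯+9 = E#, G##, B##, D#, F##.
A#7#9#5 = A#, C##, E##, G#, B##.
Shared: B##.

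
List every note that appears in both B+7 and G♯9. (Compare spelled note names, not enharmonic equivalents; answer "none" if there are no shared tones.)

B+7 = B, D♯, F𝄪, A.
G♯9 = G♯, B♯, D♯, F♯, A♯.
Shared: D♯.

D♯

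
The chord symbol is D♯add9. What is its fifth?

D♯add9 is built on D#; its 5th is a perfect 5th above the root.
A fifth above D uses the letter A, and the perfect 5th above D# is A#.

A#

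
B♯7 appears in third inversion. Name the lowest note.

A♯

B♯7 in root position is B♯–D𝄪–F𝄪–A♯.
Third inversion places the seventh in the bass, which is A♯.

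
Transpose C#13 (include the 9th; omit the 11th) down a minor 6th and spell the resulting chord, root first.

Transposed root: C♯ → E♯ (minor 6th down). So we spell E♯ dominant thirteenth:
Root: E♯
Major 3rd (3rd): G𝄪
Perfect 5th (5th): B♯
Minor 7th (7th): D♯
Major 9th (9th): F𝄪
Major 13th (13th): C𝄪

E♯  G𝄪  B♯  D♯  F𝄪  C𝄪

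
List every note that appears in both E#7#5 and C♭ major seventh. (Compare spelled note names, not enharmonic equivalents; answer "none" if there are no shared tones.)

E#7#5: E# G## B## D#
C♭ major seventh: Cb Eb Gb Bb
Common to both → none.

none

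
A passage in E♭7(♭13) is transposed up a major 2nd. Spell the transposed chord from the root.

F  A  C  Eb  Db

Eb up a major 2nd → F. New chord: F dominant seventh flat thirteen.
root → F
3rd (major 3rd) → A
5th (perfect 5th) → C
7th (minor 7th) → Eb
13th (minor 13th) → Db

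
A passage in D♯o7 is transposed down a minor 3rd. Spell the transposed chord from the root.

A minor 3rd down from D♯ is B♯, so the new chord is B♯ diminished seventh.
B♯ — root
D♯ — minor 3rd
F♯ — diminished 5th
A — diminished 7th

B♯  D♯  F♯  A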